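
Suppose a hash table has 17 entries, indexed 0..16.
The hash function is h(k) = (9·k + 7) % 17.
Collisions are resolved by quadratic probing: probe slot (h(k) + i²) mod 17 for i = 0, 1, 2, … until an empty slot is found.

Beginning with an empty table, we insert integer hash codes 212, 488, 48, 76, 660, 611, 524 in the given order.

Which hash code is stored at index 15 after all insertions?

660

Insert 212: h=11, slot 11 empty => index 11.
Insert 488: h=13, slot 13 empty => index 13.
Insert 48: h=14, slot 14 empty => index 14.
Insert 76: h=11, slot 11 occupied => index 12.
Insert 660: h=14, slot 14 occupied => index 15.
Insert 611: h=15, slot 15 occupied => index 16.
Insert 524: h=14, slots 14,15 occupied => index 1.
Table: [_, 524, _, _, _, _, _, _, _, _, _, 212, 76, 488, 48, 660, 611]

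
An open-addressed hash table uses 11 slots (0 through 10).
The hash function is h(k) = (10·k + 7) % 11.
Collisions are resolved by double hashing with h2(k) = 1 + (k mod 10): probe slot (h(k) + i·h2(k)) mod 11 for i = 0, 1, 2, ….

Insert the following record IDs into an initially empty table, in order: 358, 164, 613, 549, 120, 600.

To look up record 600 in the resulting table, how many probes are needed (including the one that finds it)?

2

358 hashes to 1; slot 1 is free → place at 1.
164 hashes to 8; slot 8 is free → place at 8.
613 hashes to 10; slot 10 is free → place at 10.
549 hashes to 8, h2=10; 8 taken → place at 7.
120 hashes to 8, h2=1; 8 taken → place at 9.
600 hashes to 1, h2=1; 1 taken → place at 2.
Table: [∅, 358, 600, ∅, ∅, ∅, ∅, 549, 164, 120, 613]
Lookup 600: h=1, h2=1, probe 1,2 → found at 2.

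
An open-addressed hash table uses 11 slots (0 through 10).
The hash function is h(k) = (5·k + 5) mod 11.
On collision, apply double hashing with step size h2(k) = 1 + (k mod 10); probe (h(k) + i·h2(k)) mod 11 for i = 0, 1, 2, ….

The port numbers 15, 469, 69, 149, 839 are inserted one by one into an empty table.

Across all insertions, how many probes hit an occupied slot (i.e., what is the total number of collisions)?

1

15 hashes to 3; slot 3 is free → place at 3.
469 hashes to 7; slot 7 is free → place at 7.
69 hashes to 9; slot 9 is free → place at 9.
149 hashes to 2; slot 2 is free → place at 2.
839 hashes to 9, h2=10; 9 taken → place at 8.
Table: [∅, ∅, 149, 15, ∅, ∅, ∅, 469, 839, 69, ∅]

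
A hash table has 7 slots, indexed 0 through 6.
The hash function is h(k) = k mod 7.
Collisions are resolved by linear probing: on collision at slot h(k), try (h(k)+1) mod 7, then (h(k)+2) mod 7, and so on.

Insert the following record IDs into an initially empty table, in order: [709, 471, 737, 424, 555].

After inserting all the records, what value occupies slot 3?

709 hashes to 2; slot 2 is free -> place at 2.
471 hashes to 2; 2 taken -> place at 3.
737 hashes to 2; 2,3 taken -> place at 4.
424 hashes to 4; 4 taken -> place at 5.
555 hashes to 2; 2,3,4,5 taken -> place at 6.
Table: [-, -, 709, 471, 737, 424, 555]

471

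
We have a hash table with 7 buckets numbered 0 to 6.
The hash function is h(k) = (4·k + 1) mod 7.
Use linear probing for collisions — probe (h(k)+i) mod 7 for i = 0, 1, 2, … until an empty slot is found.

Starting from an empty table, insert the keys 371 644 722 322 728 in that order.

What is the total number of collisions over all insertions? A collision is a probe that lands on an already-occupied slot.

6

371 hashes to 1; slot 1 is free → place at 1.
644 hashes to 1; 1 taken → place at 2.
722 hashes to 5; slot 5 is free → place at 5.
322 hashes to 1; 1,2 taken → place at 3.
728 hashes to 1; 1,2,3 taken → place at 4.
Table: [-, 371, 644, 322, 728, 722, -]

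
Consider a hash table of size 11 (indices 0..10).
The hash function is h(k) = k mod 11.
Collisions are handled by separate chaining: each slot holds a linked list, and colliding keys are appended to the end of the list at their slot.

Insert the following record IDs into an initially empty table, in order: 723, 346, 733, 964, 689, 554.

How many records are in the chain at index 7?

723 -> bucket 8
346 -> bucket 5
733 -> bucket 7
964 -> bucket 7 (collision)
689 -> bucket 7 (collision)
554 -> bucket 4
Final buckets:
0: -
1: -
2: -
3: -
4: 554
5: 346
6: -
7: 733 -> 964 -> 689
8: 723
9: -
10: -

3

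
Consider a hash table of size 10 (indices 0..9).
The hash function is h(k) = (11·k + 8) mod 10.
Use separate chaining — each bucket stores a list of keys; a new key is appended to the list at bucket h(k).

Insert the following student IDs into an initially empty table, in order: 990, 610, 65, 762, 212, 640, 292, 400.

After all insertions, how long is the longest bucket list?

4

990 -> bucket 8
610 -> bucket 8 (collision)
65 -> bucket 3
762 -> bucket 0
212 -> bucket 0 (collision)
640 -> bucket 8 (collision)
292 -> bucket 0 (collision)
400 -> bucket 8 (collision)
Final buckets:
0: 762 -> 212 -> 292
1: —
2: —
3: 65
4: —
5: —
6: —
7: —
8: 990 -> 610 -> 640 -> 400
9: —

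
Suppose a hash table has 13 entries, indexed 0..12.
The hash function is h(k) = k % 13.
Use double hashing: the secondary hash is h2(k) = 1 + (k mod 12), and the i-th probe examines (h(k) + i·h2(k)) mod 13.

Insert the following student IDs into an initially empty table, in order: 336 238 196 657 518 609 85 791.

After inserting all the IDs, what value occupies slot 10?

518

336 hashes to 11; slot 11 is free → place at 11.
238 hashes to 4; slot 4 is free → place at 4.
196 hashes to 1; slot 1 is free → place at 1.
657 hashes to 7; slot 7 is free → place at 7.
518 hashes to 11, h2=3; 11,1,4,7 taken → place at 10.
609 hashes to 11, h2=10; 11 taken → place at 8.
85 hashes to 7, h2=2; 7 taken → place at 9.
791 hashes to 11, h2=12; 11,10,9,8,7 taken → place at 6.
Table: [∅, 196, ∅, ∅, 238, ∅, 791, 657, 609, 85, 518, 336, ∅]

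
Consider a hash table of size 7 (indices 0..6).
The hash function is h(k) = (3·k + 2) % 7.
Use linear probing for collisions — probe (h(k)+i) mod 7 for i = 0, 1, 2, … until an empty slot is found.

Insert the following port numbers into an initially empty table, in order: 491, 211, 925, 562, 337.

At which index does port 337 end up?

2

Insert 491: h=5, slot 5 empty => index 5.
Insert 211: h=5, slot 5 occupied => index 6.
Insert 925: h=5, slots 5,6 occupied => index 0.
Insert 562: h=1, slot 1 empty => index 1.
Insert 337: h=5, slots 5,6,0,1 occupied => index 2.
Table: [925, 562, 337, ∅, ∅, 491, 211]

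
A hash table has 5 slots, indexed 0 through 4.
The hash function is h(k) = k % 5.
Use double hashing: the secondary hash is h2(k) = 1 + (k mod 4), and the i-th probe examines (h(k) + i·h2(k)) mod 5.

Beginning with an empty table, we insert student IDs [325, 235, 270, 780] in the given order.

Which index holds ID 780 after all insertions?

325: h=0 -> slot 0
235: h=0, h2=4, probe 0,4 -> slot 4
270: h=0, h2=3, probe 0,3 -> slot 3
780: h=0, h2=1, probe 0,1 -> slot 1
Table: [325, 780, ., 270, 235]

1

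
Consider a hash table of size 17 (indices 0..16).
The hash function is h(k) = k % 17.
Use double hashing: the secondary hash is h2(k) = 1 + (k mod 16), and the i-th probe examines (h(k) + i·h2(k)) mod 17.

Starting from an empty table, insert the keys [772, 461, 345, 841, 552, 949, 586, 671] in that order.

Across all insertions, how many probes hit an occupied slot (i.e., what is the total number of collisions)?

5

772: h=7 => slot 7
461: h=2 => slot 2
345: h=5 => slot 5
841: h=8 => slot 8
552: h=8, h2=9, probe 8,0 => slot 0
949: h=14 => slot 14
586: h=8, h2=11, probe 8,2,13 => slot 13
671: h=8, h2=16, probe 8,7,6 => slot 6
Table: [552, ∅, 461, ∅, ∅, 345, 671, 772, 841, ∅, ∅, ∅, ∅, 586, 949, ∅, ∅]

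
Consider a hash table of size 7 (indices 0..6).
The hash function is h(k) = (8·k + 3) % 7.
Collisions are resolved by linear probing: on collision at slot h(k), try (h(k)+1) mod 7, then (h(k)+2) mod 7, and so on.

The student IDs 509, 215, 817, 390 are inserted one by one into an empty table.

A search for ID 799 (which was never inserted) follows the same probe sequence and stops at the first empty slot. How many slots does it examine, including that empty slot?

2

509 hashes to 1; slot 1 is free → place at 1.
215 hashes to 1; 1 taken → place at 2.
817 hashes to 1; 1,2 taken → place at 3.
390 hashes to 1; 1,2,3 taken → place at 4.
Table: [_, 509, 215, 817, 390, _, _]
Lookup 799: h=4, probe 4,5 → slot 5 empty, not found.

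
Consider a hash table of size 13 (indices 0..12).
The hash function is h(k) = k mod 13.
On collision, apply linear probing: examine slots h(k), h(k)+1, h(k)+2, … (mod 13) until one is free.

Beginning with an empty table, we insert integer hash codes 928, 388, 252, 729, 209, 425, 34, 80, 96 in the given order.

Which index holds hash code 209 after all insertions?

2

928: h=5 => slot 5
388: h=11 => slot 11
252: h=5, probe 5,6 => slot 6
729: h=1 => slot 1
209: h=1, probe 1,2 => slot 2
425: h=9 => slot 9
34: h=8 => slot 8
80: h=2, probe 2,3 => slot 3
96: h=5, probe 5,6,7 => slot 7
Table: [∅, 729, 209, 80, ∅, 928, 252, 96, 34, 425, ∅, 388, ∅]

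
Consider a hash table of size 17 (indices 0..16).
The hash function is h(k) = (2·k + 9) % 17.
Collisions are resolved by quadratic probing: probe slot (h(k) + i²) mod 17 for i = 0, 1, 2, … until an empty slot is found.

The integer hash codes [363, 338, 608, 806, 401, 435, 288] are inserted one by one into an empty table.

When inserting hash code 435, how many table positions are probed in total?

2

Insert 363: h=4, slot 4 empty → index 4.
Insert 338: h=5, slot 5 empty → index 5.
Insert 608: h=1, slot 1 empty → index 1.
Insert 806: h=6, slot 6 empty → index 6.
Insert 401: h=12, slot 12 empty → index 12.
Insert 435: h=12, slot 12 occupied → index 13.
Insert 288: h=7, slot 7 empty → index 7.
Table: [., 608, ., ., 363, 338, 806, 288, ., ., ., ., 401, 435, ., ., .]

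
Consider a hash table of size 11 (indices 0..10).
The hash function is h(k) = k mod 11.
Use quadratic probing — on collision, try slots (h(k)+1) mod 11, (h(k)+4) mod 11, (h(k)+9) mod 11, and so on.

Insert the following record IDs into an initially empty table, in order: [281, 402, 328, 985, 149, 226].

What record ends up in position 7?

281: h=6 -> slot 6
402: h=6, probe 6,7 -> slot 7
328: h=9 -> slot 9
985: h=6, probe 6,7,10 -> slot 10
149: h=6, probe 6,7,10,4 -> slot 4
226: h=6, probe 6,7,10,4,0 -> slot 0
Table: [226, ∅, ∅, ∅, 149, ∅, 281, 402, ∅, 328, 985]

402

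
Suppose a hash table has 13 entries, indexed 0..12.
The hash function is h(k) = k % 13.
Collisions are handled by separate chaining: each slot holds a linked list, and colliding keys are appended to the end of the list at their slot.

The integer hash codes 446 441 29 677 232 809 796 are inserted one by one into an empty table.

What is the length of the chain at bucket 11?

1

446 → bucket 4
441 → bucket 12
29 → bucket 3
677 → bucket 1
232 → bucket 11
809 → bucket 3 (collision)
796 → bucket 3 (collision)
Final buckets:
0: —
1: 677
2: —
3: 29 -> 809 -> 796
4: 446
5: —
6: —
7: —
8: —
9: —
10: —
11: 232
12: 441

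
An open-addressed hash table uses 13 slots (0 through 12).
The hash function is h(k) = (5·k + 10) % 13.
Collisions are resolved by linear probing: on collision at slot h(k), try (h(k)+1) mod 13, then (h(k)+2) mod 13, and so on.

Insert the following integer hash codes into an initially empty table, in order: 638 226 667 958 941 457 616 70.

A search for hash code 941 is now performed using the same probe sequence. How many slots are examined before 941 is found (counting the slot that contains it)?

2

Insert 638: h=2, slot 2 empty => index 2.
Insert 226: h=9, slot 9 empty => index 9.
Insert 667: h=4, slot 4 empty => index 4.
Insert 958: h=3, slot 3 empty => index 3.
Insert 941: h=9, slot 9 occupied => index 10.
Insert 457: h=7, slot 7 empty => index 7.
Insert 616: h=9, slots 9,10 occupied => index 11.
Insert 70: h=9, slots 9,10,11 occupied => index 12.
Table: [., ., 638, 958, 667, ., ., 457, ., 226, 941, 616, 70]
Lookup 941: h=9, probe 9,10 → found at 10.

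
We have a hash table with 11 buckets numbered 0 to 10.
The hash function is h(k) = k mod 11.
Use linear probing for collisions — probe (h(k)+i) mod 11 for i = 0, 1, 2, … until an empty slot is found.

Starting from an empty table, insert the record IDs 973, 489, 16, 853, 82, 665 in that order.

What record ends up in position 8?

853

973 hashes to 5; slot 5 is free -> place at 5.
489 hashes to 5; 5 taken -> place at 6.
16 hashes to 5; 5,6 taken -> place at 7.
853 hashes to 6; 6,7 taken -> place at 8.
82 hashes to 5; 5,6,7,8 taken -> place at 9.
665 hashes to 5; 5,6,7,8,9 taken -> place at 10.
Table: [—, —, —, —, —, 973, 489, 16, 853, 82, 665]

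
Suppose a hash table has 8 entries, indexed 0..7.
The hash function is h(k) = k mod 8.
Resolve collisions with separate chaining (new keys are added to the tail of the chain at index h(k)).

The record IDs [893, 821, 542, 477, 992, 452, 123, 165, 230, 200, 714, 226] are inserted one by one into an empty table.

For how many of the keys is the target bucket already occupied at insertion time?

6

Insert 893: h=5, bucket 5 empty → new chain.
Insert 821: h=5, bucket 5 nonempty → append to chain.
Insert 542: h=6, bucket 6 empty → new chain.
Insert 477: h=5, bucket 5 nonempty → append to chain.
Insert 992: h=0, bucket 0 empty → new chain.
Insert 452: h=4, bucket 4 empty → new chain.
Insert 123: h=3, bucket 3 empty → new chain.
Insert 165: h=5, bucket 5 nonempty → append to chain.
Insert 230: h=6, bucket 6 nonempty → append to chain.
Insert 200: h=0, bucket 0 nonempty → append to chain.
Insert 714: h=2, bucket 2 empty → new chain.
Insert 226: h=2, bucket 2 nonempty → append to chain.
Final buckets:
0: 992 -> 200
1: .
2: 714 -> 226
3: 123
4: 452
5: 893 -> 821 -> 477 -> 165
6: 542 -> 230
7: .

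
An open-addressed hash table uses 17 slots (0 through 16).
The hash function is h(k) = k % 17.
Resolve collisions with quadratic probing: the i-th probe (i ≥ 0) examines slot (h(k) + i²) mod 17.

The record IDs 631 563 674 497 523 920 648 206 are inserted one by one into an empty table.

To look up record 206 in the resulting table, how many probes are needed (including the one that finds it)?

6

631: h=2 → slot 2
563: h=2, probe 2,3 → slot 3
674: h=11 → slot 11
497: h=4 → slot 4
523: h=13 → slot 13
920: h=2, probe 2,3,6 → slot 6
648: h=2, probe 2,3,6,11,1 → slot 1
206: h=2, probe 2,3,6,11,1,10 → slot 10
Table: [∅, 648, 631, 563, 497, ∅, 920, ∅, ∅, ∅, 206, 674, ∅, 523, ∅, ∅, ∅]
Lookup 206: h=2, probe 2,3,6,11,1,10 → found at 10.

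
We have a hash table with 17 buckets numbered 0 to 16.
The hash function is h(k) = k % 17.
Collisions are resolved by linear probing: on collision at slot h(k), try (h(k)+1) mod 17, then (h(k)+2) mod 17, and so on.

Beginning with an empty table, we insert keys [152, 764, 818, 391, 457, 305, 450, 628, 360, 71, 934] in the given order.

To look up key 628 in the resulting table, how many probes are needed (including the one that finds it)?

Insert 152: h=16, slot 16 empty -> index 16.
Insert 764: h=16, slot 16 occupied -> index 0.
Insert 818: h=2, slot 2 empty -> index 2.
Insert 391: h=0, slot 0 occupied -> index 1.
Insert 457: h=15, slot 15 empty -> index 15.
Insert 305: h=16, slots 16,0,1,2 occupied -> index 3.
Insert 450: h=8, slot 8 empty -> index 8.
Insert 628: h=16, slots 16,0,1,2,3 occupied -> index 4.
Insert 360: h=3, slots 3,4 occupied -> index 5.
Insert 71: h=3, slots 3,4,5 occupied -> index 6.
Insert 934: h=16, slots 16,0,1,2,3,4,5,6 occupied -> index 7.
Table: [764, 391, 818, 305, 628, 360, 71, 934, 450, _, _, _, _, _, _, 457, 152]
Lookup 628: h=16, probe 16,0,1,2,3,4 → found at 4.

6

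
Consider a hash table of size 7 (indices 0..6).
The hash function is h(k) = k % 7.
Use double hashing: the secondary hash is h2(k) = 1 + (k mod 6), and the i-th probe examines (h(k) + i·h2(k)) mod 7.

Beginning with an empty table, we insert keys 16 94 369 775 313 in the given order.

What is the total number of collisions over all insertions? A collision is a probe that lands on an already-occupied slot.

16: h=2 → slot 2
94: h=3 → slot 3
369: h=5 → slot 5
775: h=5, h2=2, probe 5,0 → slot 0
313: h=5, h2=2, probe 5,0,2,4 → slot 4
Table: [775, _, 16, 94, 313, 369, _]

4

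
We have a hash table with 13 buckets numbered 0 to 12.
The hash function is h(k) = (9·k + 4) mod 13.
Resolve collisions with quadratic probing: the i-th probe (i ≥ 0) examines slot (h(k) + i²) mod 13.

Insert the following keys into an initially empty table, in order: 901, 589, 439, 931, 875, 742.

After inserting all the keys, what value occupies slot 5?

Insert 901: h=1, slot 1 empty => index 1.
Insert 589: h=1, slot 1 occupied => index 2.
Insert 439: h=3, slot 3 empty => index 3.
Insert 931: h=11, slot 11 empty => index 11.
Insert 875: h=1, slots 1,2 occupied => index 5.
Insert 742: h=0, slot 0 empty => index 0.
Table: [742, 901, 589, 439, ∅, 875, ∅, ∅, ∅, ∅, ∅, 931, ∅]

875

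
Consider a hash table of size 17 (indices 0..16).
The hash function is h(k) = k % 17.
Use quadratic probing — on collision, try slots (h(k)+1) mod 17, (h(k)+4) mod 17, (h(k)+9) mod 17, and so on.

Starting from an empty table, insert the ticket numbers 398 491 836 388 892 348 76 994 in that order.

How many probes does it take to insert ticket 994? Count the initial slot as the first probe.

4

398 hashes to 7; slot 7 is free => place at 7.
491 hashes to 15; slot 15 is free => place at 15.
836 hashes to 3; slot 3 is free => place at 3.
388 hashes to 14; slot 14 is free => place at 14.
892 hashes to 8; slot 8 is free => place at 8.
348 hashes to 8; 8 taken => place at 9.
76 hashes to 8; 8,9 taken => place at 12.
994 hashes to 8; 8,9,12 taken => place at 0.
Table: [994, _, _, 836, _, _, _, 398, 892, 348, _, _, 76, _, 388, 491, _]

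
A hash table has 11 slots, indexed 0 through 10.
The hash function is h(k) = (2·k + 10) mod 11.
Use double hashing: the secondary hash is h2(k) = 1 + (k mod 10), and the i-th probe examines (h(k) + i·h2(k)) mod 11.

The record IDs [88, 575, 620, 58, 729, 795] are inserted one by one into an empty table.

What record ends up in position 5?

88: h=10 => slot 10
575: h=5 => slot 5
620: h=7 => slot 7
58: h=5, h2=9, probe 5,3 => slot 3
729: h=5, h2=10, probe 5,4 => slot 4
795: h=5, h2=6, probe 5,0 => slot 0
Table: [795, -, -, 58, 729, 575, -, 620, -, -, 88]

575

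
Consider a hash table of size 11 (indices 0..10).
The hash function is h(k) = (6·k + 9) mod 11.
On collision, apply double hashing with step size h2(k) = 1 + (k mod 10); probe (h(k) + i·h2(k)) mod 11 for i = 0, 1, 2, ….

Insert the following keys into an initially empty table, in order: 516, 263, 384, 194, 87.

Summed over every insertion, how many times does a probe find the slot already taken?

4

516 hashes to 3; slot 3 is free -> place at 3.
263 hashes to 3, h2=4; 3 taken -> place at 7.
384 hashes to 3, h2=5; 3 taken -> place at 8.
194 hashes to 7, h2=5; 7 taken -> place at 1.
87 hashes to 3, h2=8; 3 taken -> place at 0.
Table: [87, 194, ., 516, ., ., ., 263, 384, ., .]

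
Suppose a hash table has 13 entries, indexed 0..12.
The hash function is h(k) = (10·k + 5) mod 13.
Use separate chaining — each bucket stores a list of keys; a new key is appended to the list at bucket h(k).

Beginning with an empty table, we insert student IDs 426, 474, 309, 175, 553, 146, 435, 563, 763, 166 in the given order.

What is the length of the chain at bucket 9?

Insert 426: h=1, bucket 1 empty -> new chain.
Insert 474: h=0, bucket 0 empty -> new chain.
Insert 309: h=1, bucket 1 nonempty -> append to chain.
Insert 175: h=0, bucket 0 nonempty -> append to chain.
Insert 553: h=10, bucket 10 empty -> new chain.
Insert 146: h=9, bucket 9 empty -> new chain.
Insert 435: h=0, bucket 0 nonempty -> append to chain.
Insert 563: h=6, bucket 6 empty -> new chain.
Insert 763: h=4, bucket 4 empty -> new chain.
Insert 166: h=1, bucket 1 nonempty -> append to chain.
Final buckets:
0: 474 -> 175 -> 435
1: 426 -> 309 -> 166
2: —
3: —
4: 763
5: —
6: 563
7: —
8: —
9: 146
10: 553
11: —
12: —

1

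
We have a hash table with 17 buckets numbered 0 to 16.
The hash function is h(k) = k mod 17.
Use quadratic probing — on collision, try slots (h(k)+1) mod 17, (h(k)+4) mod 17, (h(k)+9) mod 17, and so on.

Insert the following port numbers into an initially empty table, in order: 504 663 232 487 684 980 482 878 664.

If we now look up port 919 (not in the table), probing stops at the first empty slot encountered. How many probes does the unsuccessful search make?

2

504 hashes to 11; slot 11 is free → place at 11.
663 hashes to 0; slot 0 is free → place at 0.
232 hashes to 11; 11 taken → place at 12.
487 hashes to 11; 11,12 taken → place at 15.
684 hashes to 4; slot 4 is free → place at 4.
980 hashes to 11; 11,12,15 taken → place at 3.
482 hashes to 6; slot 6 is free → place at 6.
878 hashes to 11; 11,12,15,3 taken → place at 10.
664 hashes to 1; slot 1 is free → place at 1.
Table: [663, 664, ∅, 980, 684, ∅, 482, ∅, ∅, ∅, 878, 504, 232, ∅, ∅, 487, ∅]
Lookup 919: h=1, probe 1,2 → slot 2 empty, not found.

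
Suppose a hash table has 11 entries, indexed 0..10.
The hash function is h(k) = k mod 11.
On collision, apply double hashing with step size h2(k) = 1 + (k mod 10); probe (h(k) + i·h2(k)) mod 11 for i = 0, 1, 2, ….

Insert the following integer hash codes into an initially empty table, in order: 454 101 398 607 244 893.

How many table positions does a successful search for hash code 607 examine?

454 hashes to 3; slot 3 is free → place at 3.
101 hashes to 2; slot 2 is free → place at 2.
398 hashes to 2, h2=9; 2 taken → place at 0.
607 hashes to 2, h2=8; 2 taken → place at 10.
244 hashes to 2, h2=5; 2 taken → place at 7.
893 hashes to 2, h2=4; 2 taken → place at 6.
Table: [398, ∅, 101, 454, ∅, ∅, 893, 244, ∅, ∅, 607]
Lookup 607: h=2, h2=8, probe 2,10 → found at 10.

2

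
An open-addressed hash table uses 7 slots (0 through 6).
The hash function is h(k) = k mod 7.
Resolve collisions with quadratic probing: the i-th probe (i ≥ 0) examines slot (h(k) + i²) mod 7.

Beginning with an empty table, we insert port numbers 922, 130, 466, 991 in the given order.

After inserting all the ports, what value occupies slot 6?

991

922 hashes to 5; slot 5 is free -> place at 5.
130 hashes to 4; slot 4 is free -> place at 4.
466 hashes to 4; 4,5 taken -> place at 1.
991 hashes to 4; 4,5,1 taken -> place at 6.
Table: [—, 466, —, —, 130, 922, 991]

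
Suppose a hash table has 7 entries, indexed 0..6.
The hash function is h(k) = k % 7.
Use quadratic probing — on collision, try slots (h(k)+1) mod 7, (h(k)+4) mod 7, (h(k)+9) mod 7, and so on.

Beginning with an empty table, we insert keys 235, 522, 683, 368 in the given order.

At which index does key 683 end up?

1

Insert 235: h=4, slot 4 empty -> index 4.
Insert 522: h=4, slot 4 occupied -> index 5.
Insert 683: h=4, slots 4,5 occupied -> index 1.
Insert 368: h=4, slots 4,5,1 occupied -> index 6.
Table: [∅, 683, ∅, ∅, 235, 522, 368]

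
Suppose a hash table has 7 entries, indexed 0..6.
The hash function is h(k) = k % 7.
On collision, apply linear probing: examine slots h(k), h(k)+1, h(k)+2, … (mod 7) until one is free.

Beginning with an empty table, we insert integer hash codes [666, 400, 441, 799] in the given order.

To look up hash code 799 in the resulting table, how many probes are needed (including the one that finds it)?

3

Insert 666: h=1, slot 1 empty => index 1.
Insert 400: h=1, slot 1 occupied => index 2.
Insert 441: h=0, slot 0 empty => index 0.
Insert 799: h=1, slots 1,2 occupied => index 3.
Table: [441, 666, 400, 799, —, —, —]
Lookup 799: h=1, probe 1,2,3 → found at 3.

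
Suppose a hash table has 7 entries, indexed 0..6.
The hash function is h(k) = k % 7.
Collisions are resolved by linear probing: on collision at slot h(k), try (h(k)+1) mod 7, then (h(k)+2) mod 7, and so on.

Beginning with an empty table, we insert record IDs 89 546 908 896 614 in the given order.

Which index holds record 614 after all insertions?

2

89: h=5 → slot 5
546: h=0 → slot 0
908: h=5, probe 5,6 → slot 6
896: h=0, probe 0,1 → slot 1
614: h=5, probe 5,6,0,1,2 → slot 2
Table: [546, 896, 614, ∅, ∅, 89, 908]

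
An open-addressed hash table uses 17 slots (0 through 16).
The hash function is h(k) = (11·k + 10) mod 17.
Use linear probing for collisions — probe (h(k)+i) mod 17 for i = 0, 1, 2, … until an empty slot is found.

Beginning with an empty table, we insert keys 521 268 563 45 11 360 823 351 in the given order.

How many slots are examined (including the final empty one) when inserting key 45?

2

521 hashes to 12; slot 12 is free => place at 12.
268 hashes to 0; slot 0 is free => place at 0.
563 hashes to 15; slot 15 is free => place at 15.
45 hashes to 12; 12 taken => place at 13.
11 hashes to 12; 12,13 taken => place at 14.
360 hashes to 9; slot 9 is free => place at 9.
823 hashes to 2; slot 2 is free => place at 2.
351 hashes to 12; 12,13,14,15 taken => place at 16.
Table: [268, _, 823, _, _, _, _, _, _, 360, _, _, 521, 45, 11, 563, 351]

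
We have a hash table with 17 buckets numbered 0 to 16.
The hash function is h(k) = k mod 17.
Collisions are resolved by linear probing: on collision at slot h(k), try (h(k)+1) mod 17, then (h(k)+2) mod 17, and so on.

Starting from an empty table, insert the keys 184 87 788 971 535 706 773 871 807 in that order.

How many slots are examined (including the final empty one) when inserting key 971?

2

184: h=14 => slot 14
87: h=2 => slot 2
788: h=6 => slot 6
971: h=2, probe 2,3 => slot 3
535: h=8 => slot 8
706: h=9 => slot 9
773: h=8, probe 8,9,10 => slot 10
871: h=4 => slot 4
807: h=8, probe 8,9,10,11 => slot 11
Table: [∅, ∅, 87, 971, 871, ∅, 788, ∅, 535, 706, 773, 807, ∅, ∅, 184, ∅, ∅]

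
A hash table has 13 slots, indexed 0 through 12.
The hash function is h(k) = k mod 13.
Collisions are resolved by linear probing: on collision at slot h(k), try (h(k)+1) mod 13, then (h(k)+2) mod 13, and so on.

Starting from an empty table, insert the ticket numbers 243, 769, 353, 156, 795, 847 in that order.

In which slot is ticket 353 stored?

3

243 hashes to 9; slot 9 is free => place at 9.
769 hashes to 2; slot 2 is free => place at 2.
353 hashes to 2; 2 taken => place at 3.
156 hashes to 0; slot 0 is free => place at 0.
795 hashes to 2; 2,3 taken => place at 4.
847 hashes to 2; 2,3,4 taken => place at 5.
Table: [156, —, 769, 353, 795, 847, —, —, —, 243, —, —, —]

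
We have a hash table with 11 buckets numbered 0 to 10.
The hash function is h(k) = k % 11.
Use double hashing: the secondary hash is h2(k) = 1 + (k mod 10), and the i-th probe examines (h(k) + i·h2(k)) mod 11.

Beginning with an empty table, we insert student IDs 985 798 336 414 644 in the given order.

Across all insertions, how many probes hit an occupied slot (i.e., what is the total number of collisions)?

3

Insert 985: h=6, slot 6 empty => index 6.
Insert 798: h=6, h2=9, slot 6 occupied => index 4.
Insert 336: h=6, h2=7, slot 6 occupied => index 2.
Insert 414: h=7, slot 7 empty => index 7.
Insert 644: h=6, h2=5, slot 6 occupied => index 0.
Table: [644, —, 336, —, 798, —, 985, 414, —, —, —]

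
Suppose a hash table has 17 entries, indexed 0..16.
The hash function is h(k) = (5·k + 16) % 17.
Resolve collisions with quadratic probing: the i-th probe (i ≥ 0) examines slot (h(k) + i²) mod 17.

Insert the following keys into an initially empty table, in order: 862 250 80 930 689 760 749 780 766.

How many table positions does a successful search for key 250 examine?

2

862 hashes to 8; slot 8 is free -> place at 8.
250 hashes to 8; 8 taken -> place at 9.
80 hashes to 8; 8,9 taken -> place at 12.
930 hashes to 8; 8,9,12 taken -> place at 0.
689 hashes to 10; slot 10 is free -> place at 10.
760 hashes to 8; 8,9,12,0 taken -> place at 7.
749 hashes to 4; slot 4 is free -> place at 4.
780 hashes to 6; slot 6 is free -> place at 6.
766 hashes to 4; 4 taken -> place at 5.
Table: [930, ∅, ∅, ∅, 749, 766, 780, 760, 862, 250, 689, ∅, 80, ∅, ∅, ∅, ∅]
Lookup 250: h=8, probe 8,9 → found at 9.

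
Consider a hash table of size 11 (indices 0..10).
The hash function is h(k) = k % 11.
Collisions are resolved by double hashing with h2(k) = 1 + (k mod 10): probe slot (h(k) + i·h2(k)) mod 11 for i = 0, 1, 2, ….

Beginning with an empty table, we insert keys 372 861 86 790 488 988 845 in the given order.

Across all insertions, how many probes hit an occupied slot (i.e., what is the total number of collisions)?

7

Insert 372: h=9, slot 9 empty -> index 9.
Insert 861: h=3, slot 3 empty -> index 3.
Insert 86: h=9, h2=7, slot 9 occupied -> index 5.
Insert 790: h=9, h2=1, slot 9 occupied -> index 10.
Insert 488: h=4, slot 4 empty -> index 4.
Insert 988: h=9, h2=9, slot 9 occupied -> index 7.
Insert 845: h=9, h2=6, slots 9,4,10,5 occupied -> index 0.
Table: [845, ., ., 861, 488, 86, ., 988, ., 372, 790]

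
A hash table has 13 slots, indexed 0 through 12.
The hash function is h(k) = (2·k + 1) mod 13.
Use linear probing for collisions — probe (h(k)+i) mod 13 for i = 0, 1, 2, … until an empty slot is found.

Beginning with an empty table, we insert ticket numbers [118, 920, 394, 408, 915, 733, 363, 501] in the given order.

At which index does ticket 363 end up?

1

118 hashes to 3; slot 3 is free -> place at 3.
920 hashes to 8; slot 8 is free -> place at 8.
394 hashes to 9; slot 9 is free -> place at 9.
408 hashes to 11; slot 11 is free -> place at 11.
915 hashes to 11; 11 taken -> place at 12.
733 hashes to 11; 11,12 taken -> place at 0.
363 hashes to 12; 12,0 taken -> place at 1.
501 hashes to 2; slot 2 is free -> place at 2.
Table: [733, 363, 501, 118, ., ., ., ., 920, 394, ., 408, 915]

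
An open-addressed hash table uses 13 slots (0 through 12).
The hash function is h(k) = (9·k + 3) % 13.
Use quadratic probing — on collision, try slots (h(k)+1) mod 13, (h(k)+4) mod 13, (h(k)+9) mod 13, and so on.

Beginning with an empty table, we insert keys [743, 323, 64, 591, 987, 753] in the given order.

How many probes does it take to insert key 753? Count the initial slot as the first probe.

5

Insert 743: h=8, slot 8 empty -> index 8.
Insert 323: h=11, slot 11 empty -> index 11.
Insert 64: h=7, slot 7 empty -> index 7.
Insert 591: h=5, slot 5 empty -> index 5.
Insert 987: h=7, slots 7,8,11 occupied -> index 3.
Insert 753: h=7, slots 7,8,11,3 occupied -> index 10.
Table: [-, -, -, 987, -, 591, -, 64, 743, -, 753, 323, -]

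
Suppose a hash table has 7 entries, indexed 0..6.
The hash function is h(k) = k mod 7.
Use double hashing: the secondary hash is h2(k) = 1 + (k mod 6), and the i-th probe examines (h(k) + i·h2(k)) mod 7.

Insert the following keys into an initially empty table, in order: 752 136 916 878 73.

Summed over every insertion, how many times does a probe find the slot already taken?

752: h=3 => slot 3
136: h=3, h2=5, probe 3,1 => slot 1
916: h=6 => slot 6
878: h=3, h2=3, probe 3,6,2 => slot 2
73: h=3, h2=2, probe 3,5 => slot 5
Table: [-, 136, 878, 752, -, 73, 916]

4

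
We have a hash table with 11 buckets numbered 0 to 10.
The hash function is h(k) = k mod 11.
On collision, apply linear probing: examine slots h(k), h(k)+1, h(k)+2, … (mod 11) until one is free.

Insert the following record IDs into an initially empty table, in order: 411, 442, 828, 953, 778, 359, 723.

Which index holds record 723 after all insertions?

10

Insert 411: h=4, slot 4 empty → index 4.
Insert 442: h=2, slot 2 empty → index 2.
Insert 828: h=3, slot 3 empty → index 3.
Insert 953: h=7, slot 7 empty → index 7.
Insert 778: h=8, slot 8 empty → index 8.
Insert 359: h=7, slots 7,8 occupied → index 9.
Insert 723: h=8, slots 8,9 occupied → index 10.
Table: [_, _, 442, 828, 411, _, _, 953, 778, 359, 723]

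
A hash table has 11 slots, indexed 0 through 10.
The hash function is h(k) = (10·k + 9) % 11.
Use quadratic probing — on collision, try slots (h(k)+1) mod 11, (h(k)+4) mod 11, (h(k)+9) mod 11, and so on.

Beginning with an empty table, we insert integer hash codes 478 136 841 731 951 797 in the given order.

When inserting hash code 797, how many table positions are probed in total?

478: h=4 → slot 4
136: h=5 → slot 5
841: h=4, probe 4,5,8 → slot 8
731: h=4, probe 4,5,8,2 → slot 2
951: h=4, probe 4,5,8,2,9 → slot 9
797: h=4, probe 4,5,8,2,9,7 → slot 7
Table: [∅, ∅, 731, ∅, 478, 136, ∅, 797, 841, 951, ∅]

6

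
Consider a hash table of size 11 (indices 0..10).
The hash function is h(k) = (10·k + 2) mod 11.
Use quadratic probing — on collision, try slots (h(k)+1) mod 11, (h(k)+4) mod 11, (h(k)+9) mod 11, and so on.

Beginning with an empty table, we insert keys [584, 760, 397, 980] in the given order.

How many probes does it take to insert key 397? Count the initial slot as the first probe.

3

584: h=1 → slot 1
760: h=1, probe 1,2 → slot 2
397: h=1, probe 1,2,5 → slot 5
980: h=1, probe 1,2,5,10 → slot 10
Table: [_, 584, 760, _, _, 397, _, _, _, _, 980]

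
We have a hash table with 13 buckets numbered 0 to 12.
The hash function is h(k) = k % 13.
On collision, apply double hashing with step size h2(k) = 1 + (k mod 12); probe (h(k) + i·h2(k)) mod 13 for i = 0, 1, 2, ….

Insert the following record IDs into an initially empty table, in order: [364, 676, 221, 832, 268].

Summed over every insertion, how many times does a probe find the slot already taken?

364: h=0 => slot 0
676: h=0, h2=5, probe 0,5 => slot 5
221: h=0, h2=6, probe 0,6 => slot 6
832: h=0, h2=5, probe 0,5,10 => slot 10
268: h=8 => slot 8
Table: [364, ∅, ∅, ∅, ∅, 676, 221, ∅, 268, ∅, 832, ∅, ∅]

4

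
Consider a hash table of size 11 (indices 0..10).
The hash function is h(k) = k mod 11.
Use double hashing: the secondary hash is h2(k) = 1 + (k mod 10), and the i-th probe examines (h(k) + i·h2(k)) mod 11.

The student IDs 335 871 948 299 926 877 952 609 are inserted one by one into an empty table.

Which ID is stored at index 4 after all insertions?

609

Insert 335: h=5, slot 5 empty → index 5.
Insert 871: h=2, slot 2 empty → index 2.
Insert 948: h=2, h2=9, slot 2 occupied → index 0.
Insert 299: h=2, h2=10, slot 2 occupied → index 1.
Insert 926: h=2, h2=7, slot 2 occupied → index 9.
Insert 877: h=8, slot 8 empty → index 8.
Insert 952: h=6, slot 6 empty → index 6.
Insert 609: h=4, slot 4 empty → index 4.
Table: [948, 299, 871, _, 609, 335, 952, _, 877, 926, _]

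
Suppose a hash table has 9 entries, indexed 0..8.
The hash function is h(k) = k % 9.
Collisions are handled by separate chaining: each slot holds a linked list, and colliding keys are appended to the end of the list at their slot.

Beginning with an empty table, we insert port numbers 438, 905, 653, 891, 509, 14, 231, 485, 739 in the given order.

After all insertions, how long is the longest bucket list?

4

438 -> bucket 6
905 -> bucket 5
653 -> bucket 5 (collision)
891 -> bucket 0
509 -> bucket 5 (collision)
14 -> bucket 5 (collision)
231 -> bucket 6 (collision)
485 -> bucket 8
739 -> bucket 1
Final buckets:
0: 891
1: 739
2: _
3: _
4: _
5: 905 -> 653 -> 509 -> 14
6: 438 -> 231
7: _
8: 485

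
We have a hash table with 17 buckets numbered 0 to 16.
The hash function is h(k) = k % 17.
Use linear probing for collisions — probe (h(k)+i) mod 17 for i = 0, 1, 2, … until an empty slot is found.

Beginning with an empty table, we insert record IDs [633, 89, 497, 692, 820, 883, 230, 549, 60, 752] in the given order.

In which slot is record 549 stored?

8

Insert 633: h=4, slot 4 empty → index 4.
Insert 89: h=4, slot 4 occupied → index 5.
Insert 497: h=4, slots 4,5 occupied → index 6.
Insert 692: h=12, slot 12 empty → index 12.
Insert 820: h=4, slots 4,5,6 occupied → index 7.
Insert 883: h=16, slot 16 empty → index 16.
Insert 230: h=9, slot 9 empty → index 9.
Insert 549: h=5, slots 5,6,7 occupied → index 8.
Insert 60: h=9, slot 9 occupied → index 10.
Insert 752: h=4, slots 4,5,6,7,8,9,10 occupied → index 11.
Table: [_, _, _, _, 633, 89, 497, 820, 549, 230, 60, 752, 692, _, _, _, 883]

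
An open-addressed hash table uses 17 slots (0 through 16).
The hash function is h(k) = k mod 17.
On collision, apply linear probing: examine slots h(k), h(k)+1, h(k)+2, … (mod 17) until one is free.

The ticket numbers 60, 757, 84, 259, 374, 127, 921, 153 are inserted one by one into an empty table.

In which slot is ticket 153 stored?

60 hashes to 9; slot 9 is free -> place at 9.
757 hashes to 9; 9 taken -> place at 10.
84 hashes to 16; slot 16 is free -> place at 16.
259 hashes to 4; slot 4 is free -> place at 4.
374 hashes to 0; slot 0 is free -> place at 0.
127 hashes to 8; slot 8 is free -> place at 8.
921 hashes to 3; slot 3 is free -> place at 3.
153 hashes to 0; 0 taken -> place at 1.
Table: [374, 153, ., 921, 259, ., ., ., 127, 60, 757, ., ., ., ., ., 84]

1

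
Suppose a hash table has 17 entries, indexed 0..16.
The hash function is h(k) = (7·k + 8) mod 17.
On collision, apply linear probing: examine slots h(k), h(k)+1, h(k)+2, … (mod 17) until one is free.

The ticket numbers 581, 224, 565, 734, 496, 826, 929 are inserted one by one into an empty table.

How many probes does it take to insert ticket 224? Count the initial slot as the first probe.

581 hashes to 12; slot 12 is free => place at 12.
224 hashes to 12; 12 taken => place at 13.
565 hashes to 2; slot 2 is free => place at 2.
734 hashes to 12; 12,13 taken => place at 14.
496 hashes to 12; 12,13,14 taken => place at 15.
826 hashes to 10; slot 10 is free => place at 10.
929 hashes to 0; slot 0 is free => place at 0.
Table: [929, -, 565, -, -, -, -, -, -, -, 826, -, 581, 224, 734, 496, -]

2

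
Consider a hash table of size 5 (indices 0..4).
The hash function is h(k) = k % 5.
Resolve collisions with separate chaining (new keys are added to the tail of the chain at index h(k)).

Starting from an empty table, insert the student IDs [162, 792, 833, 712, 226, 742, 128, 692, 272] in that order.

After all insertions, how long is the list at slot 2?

6

162 -> bucket 2
792 -> bucket 2 (collision)
833 -> bucket 3
712 -> bucket 2 (collision)
226 -> bucket 1
742 -> bucket 2 (collision)
128 -> bucket 3 (collision)
692 -> bucket 2 (collision)
272 -> bucket 2 (collision)
Final buckets:
0: —
1: 226
2: 162 -> 792 -> 712 -> 742 -> 692 -> 272
3: 833 -> 128
4: —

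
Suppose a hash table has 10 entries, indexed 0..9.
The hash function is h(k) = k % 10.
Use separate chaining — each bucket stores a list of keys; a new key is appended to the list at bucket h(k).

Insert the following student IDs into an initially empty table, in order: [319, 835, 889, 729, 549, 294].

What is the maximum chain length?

Insert 319: h=9, bucket 9 empty -> new chain.
Insert 835: h=5, bucket 5 empty -> new chain.
Insert 889: h=9, bucket 9 nonempty -> append to chain.
Insert 729: h=9, bucket 9 nonempty -> append to chain.
Insert 549: h=9, bucket 9 nonempty -> append to chain.
Insert 294: h=4, bucket 4 empty -> new chain.
Final buckets:
0: .
1: .
2: .
3: .
4: 294
5: 835
6: .
7: .
8: .
9: 319 -> 889 -> 729 -> 549

4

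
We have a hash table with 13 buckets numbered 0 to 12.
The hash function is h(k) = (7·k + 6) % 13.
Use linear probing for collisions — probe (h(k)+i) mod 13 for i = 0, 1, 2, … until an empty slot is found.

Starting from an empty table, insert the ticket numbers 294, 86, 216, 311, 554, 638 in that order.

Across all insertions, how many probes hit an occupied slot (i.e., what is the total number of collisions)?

Insert 294: h=10, slot 10 empty => index 10.
Insert 86: h=10, slot 10 occupied => index 11.
Insert 216: h=10, slots 10,11 occupied => index 12.
Insert 311: h=12, slot 12 occupied => index 0.
Insert 554: h=10, slots 10,11,12,0 occupied => index 1.
Insert 638: h=0, slots 0,1 occupied => index 2.
Table: [311, 554, 638, _, _, _, _, _, _, _, 294, 86, 216]

10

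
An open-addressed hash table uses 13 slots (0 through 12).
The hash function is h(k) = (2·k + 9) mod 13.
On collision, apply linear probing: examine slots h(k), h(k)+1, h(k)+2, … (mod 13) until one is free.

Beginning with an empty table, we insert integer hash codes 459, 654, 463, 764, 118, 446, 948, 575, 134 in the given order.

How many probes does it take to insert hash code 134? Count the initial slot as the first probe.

459: h=4 -> slot 4
654: h=4, probe 4,5 -> slot 5
463: h=12 -> slot 12
764: h=3 -> slot 3
118: h=11 -> slot 11
446: h=4, probe 4,5,6 -> slot 6
948: h=7 -> slot 7
575: h=2 -> slot 2
134: h=4, probe 4,5,6,7,8 -> slot 8
Table: [—, —, 575, 764, 459, 654, 446, 948, 134, —, —, 118, 463]

5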